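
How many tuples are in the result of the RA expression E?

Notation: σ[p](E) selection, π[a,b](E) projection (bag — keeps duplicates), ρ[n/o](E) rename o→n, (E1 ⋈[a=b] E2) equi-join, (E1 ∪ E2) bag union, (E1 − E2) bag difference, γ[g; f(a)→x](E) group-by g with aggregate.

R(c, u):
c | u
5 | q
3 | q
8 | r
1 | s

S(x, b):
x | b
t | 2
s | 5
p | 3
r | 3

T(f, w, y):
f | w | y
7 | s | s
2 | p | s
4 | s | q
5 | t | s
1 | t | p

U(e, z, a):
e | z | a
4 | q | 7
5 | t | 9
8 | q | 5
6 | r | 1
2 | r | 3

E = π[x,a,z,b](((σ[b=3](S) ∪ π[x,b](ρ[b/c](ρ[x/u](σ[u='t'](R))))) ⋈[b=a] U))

Subexpression sizes:
  S → 4
  σ[b=3](S) → 2
  R → 4
  σ[u='t'](R) → 0
  ρ[x/u](σ[u='t'](R)) → 0
  ρ[b/c](ρ[x/u](σ[u='t'](R))) → 0
  π[x,b](ρ[b/c](ρ[x/u](σ[u='t'](R)))) → 0
  (σ[b=3](S) ∪ π[x,b](ρ[b/c](ρ[x/u](σ[u='t'](R))))) → 2
  U → 5
  ((σ[b=3](S) ∪ π[x,b](ρ[b/c](ρ[x/u](σ[u='t'](R))))) ⋈[b=a] U) → 2
  π[x,a,z,b](((σ[b=3](S) ∪ π[x,b](ρ[b/c](ρ[x/u](σ[u='t'](R))))) ⋈[b=a] U)) → 2

|E| = 2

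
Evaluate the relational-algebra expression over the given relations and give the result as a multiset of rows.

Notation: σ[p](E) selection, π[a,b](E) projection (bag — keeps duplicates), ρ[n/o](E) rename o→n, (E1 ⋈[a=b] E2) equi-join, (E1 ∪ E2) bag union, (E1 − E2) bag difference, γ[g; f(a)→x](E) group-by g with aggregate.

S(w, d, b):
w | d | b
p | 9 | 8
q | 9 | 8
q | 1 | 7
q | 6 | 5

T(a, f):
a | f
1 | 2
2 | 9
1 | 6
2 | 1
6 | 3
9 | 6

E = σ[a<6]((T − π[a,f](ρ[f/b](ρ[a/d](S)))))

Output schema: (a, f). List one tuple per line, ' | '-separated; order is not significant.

Stepwise |·|:
  T → 6
  S → 4
  ρ[a/d](S) → 4
  ρ[f/b](ρ[a/d](S)) → 4
  π[a,f](ρ[f/b](ρ[a/d](S))) → 4
  (T − π[a,f](ρ[f/b](ρ[a/d](S)))) → 6
  σ[a<6]((T − π[a,f](ρ[f/b](ρ[a/d](S))))) → 4

== RESULT ==
a | f
1 | 2
1 | 6
2 | 1
2 | 9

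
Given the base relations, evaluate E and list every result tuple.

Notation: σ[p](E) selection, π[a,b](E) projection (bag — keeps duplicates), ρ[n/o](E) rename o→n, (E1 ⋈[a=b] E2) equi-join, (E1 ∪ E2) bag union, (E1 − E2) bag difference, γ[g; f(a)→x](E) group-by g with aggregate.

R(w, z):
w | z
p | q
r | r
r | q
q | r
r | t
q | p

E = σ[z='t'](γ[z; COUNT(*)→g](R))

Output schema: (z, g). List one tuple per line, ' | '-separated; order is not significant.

Subexpression sizes:
  R → 6
  γ[z; COUNT(*)→g](R) → 4
  σ[z='t'](γ[z; COUNT(*)→g](R)) → 1

== RESULT ==
z | g
t | 1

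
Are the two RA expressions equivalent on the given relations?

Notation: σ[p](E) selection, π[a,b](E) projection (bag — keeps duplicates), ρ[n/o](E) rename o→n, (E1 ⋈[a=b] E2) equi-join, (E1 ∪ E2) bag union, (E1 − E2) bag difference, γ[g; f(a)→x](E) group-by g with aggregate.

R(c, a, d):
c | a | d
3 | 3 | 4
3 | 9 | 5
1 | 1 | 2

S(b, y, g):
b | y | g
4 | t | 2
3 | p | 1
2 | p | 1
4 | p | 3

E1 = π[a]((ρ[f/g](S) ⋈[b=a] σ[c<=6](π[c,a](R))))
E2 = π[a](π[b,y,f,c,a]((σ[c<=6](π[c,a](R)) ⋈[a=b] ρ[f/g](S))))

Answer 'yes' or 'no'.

E1 row counts bottom-up:
  S → 4
  ρ[f/g](S) → 4
  R → 3
  π[c,a](R) → 3
  σ[c<=6](π[c,a](R)) → 3
  (ρ[f/g](S) ⋈[b=a] σ[c<=6](π[c,a](R))) → 1
  π[a]((ρ[f/g](S) ⋈[b=a] σ[c<=6](π[c,a](R)))) → 1
E2 row counts bottom-up:
  R → 3
  π[c,a](R) → 3
  σ[c<=6](π[c,a](R)) → 3
  S → 4
  ρ[f/g](S) → 4
  (σ[c<=6](π[c,a](R)) ⋈[a=b] ρ[f/g](S)) → 1
  π[b,y,f,c,a]((σ[c<=6](π[c,a](R)) ⋈[a=b] ρ[f/g](S))) → 1
  π[a](π[b,y,f,c,a]((σ[c<=6](π[c,a](R)) ⋈[a=b] ρ[f/g](S)))) → 1

E1 and E2 produce the same multiset:
a
3

yes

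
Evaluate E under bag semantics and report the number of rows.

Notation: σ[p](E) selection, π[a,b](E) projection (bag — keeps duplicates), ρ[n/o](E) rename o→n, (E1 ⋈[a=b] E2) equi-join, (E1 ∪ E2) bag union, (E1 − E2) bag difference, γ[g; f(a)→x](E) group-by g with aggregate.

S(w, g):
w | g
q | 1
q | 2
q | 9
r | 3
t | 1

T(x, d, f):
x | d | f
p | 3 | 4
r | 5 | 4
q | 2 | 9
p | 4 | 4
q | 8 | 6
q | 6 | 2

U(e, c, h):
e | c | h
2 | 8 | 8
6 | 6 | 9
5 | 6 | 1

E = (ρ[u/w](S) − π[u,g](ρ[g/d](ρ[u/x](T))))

Per-node cardinality:
  S → 5
  ρ[u/w](S) → 5
  T → 6
  ρ[u/x](T) → 6
  ρ[g/d](ρ[u/x](T)) → 6
  π[u,g](ρ[g/d](ρ[u/x](T))) → 6
  (ρ[u/w](S) − π[u,g](ρ[g/d](ρ[u/x](T)))) → 4

|E| = 4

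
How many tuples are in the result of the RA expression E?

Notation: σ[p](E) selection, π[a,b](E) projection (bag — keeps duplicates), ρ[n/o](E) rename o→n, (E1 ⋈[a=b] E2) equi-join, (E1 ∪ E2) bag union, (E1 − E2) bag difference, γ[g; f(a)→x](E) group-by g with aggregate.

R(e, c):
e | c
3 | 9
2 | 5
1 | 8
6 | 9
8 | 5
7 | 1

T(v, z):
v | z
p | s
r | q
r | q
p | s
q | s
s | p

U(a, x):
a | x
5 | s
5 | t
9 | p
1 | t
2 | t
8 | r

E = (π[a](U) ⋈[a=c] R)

Stepwise |·|:
  U → 6
  π[a](U) → 6
  R → 6
  (π[a](U) ⋈[a=c] R) → 8

|E| = 8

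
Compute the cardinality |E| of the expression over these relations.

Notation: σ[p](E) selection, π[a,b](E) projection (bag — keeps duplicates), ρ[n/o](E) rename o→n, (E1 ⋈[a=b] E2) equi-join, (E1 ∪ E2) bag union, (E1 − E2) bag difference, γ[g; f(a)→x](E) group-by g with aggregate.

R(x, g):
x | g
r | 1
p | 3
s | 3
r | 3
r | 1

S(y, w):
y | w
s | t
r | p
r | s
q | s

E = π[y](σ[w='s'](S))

Subexpression sizes:
  S → 4
  σ[w='s'](S) → 2
  π[y](σ[w='s'](S)) → 2

|E| = 2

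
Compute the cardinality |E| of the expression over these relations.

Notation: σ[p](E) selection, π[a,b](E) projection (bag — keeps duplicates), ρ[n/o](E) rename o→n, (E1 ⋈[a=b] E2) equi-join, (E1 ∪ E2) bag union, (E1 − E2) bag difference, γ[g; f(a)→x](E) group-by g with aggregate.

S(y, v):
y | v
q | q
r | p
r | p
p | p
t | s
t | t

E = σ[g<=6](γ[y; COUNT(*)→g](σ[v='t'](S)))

Stepwise |·|:
  S → 6
  σ[v='t'](S) → 1
  γ[y; COUNT(*)→g](σ[v='t'](S)) → 1
  σ[g<=6](γ[y; COUNT(*)→g](σ[v='t'](S))) → 1

|E| = 1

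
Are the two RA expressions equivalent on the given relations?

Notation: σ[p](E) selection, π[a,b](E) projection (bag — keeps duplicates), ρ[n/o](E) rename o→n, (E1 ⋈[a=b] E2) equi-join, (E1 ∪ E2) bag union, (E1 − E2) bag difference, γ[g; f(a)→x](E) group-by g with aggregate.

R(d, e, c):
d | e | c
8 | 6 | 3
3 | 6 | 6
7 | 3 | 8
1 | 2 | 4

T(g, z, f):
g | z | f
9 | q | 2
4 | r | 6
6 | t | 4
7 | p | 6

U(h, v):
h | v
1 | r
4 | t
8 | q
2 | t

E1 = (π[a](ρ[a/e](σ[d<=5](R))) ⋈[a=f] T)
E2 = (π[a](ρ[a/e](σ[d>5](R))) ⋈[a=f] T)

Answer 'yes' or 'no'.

E1 row counts bottom-up:
  R → 4
  σ[d<=5](R) → 2
  ρ[a/e](σ[d<=5](R)) → 2
  π[a](ρ[a/e](σ[d<=5](R))) → 2
  T → 4
  (π[a](ρ[a/e](σ[d<=5](R))) ⋈[a=f] T) → 3
E2 row counts bottom-up:
  R → 4
  σ[d>5](R) → 2
  ρ[a/e](σ[d>5](R)) → 2
  π[a](ρ[a/e](σ[d>5](R))) → 2
  T → 4
  (π[a](ρ[a/e](σ[d>5](R))) ⋈[a=f] T) → 2

E1 result:
a | g | z | f
2 | 9 | q | 2
6 | 4 | r | 6
6 | 7 | p | 6
E2 result:
a | g | z | f
6 | 4 | r | 6
6 | 7 | p | 6
Witness: (2, 9, 'q', 2) appears 1× in E1 but 0× in E2.

no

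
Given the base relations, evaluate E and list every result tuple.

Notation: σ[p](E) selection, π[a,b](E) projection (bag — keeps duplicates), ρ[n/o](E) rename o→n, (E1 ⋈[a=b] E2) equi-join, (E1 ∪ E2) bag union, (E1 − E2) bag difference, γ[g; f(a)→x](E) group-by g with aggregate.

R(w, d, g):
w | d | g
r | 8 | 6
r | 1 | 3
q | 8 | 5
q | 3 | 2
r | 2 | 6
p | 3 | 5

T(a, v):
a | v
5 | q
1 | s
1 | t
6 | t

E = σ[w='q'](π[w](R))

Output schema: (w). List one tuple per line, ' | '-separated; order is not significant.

Stepwise |·|:
  R → 6
  π[w](R) → 6
  σ[w='q'](π[w](R)) → 2

== RESULT ==
w
q
q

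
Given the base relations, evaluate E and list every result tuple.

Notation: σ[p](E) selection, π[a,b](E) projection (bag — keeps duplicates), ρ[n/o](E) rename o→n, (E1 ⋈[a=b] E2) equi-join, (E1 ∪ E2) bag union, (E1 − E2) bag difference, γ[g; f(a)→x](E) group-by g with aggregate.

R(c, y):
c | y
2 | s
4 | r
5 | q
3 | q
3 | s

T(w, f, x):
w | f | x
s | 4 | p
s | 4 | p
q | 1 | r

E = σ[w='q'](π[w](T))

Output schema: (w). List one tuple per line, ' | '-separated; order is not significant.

Per-node cardinality:
  T → 3
  π[w](T) → 3
  σ[w='q'](π[w](T)) → 1

== RESULT ==
w
q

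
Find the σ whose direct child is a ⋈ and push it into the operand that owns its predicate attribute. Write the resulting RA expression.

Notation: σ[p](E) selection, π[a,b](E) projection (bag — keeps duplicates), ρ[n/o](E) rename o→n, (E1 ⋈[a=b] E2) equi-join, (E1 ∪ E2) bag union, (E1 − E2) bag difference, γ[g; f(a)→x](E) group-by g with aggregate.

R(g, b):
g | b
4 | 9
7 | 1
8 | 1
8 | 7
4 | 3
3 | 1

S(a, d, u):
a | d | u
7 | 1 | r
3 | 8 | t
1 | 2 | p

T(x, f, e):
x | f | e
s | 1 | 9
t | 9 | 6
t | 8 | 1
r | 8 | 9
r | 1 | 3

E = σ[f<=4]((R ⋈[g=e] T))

σ filters on f, owned by the right side.
E' = (R ⋈[g=e] σ[f<=4](T))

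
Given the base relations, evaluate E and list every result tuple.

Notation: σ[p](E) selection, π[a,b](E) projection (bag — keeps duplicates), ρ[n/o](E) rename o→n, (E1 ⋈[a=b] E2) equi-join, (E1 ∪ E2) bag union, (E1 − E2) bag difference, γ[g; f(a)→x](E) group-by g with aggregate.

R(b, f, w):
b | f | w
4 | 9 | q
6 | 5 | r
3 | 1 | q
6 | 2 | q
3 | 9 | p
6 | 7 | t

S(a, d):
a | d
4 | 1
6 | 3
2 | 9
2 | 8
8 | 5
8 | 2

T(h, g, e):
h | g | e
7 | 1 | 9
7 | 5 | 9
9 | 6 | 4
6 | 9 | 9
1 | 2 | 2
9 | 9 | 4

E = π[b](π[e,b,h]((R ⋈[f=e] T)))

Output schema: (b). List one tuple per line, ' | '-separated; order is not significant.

Stepwise |·|:
  R → 6
  T → 6
  (R ⋈[f=e] T) → 7
  π[e,b,h]((R ⋈[f=e] T)) → 7
  π[b](π[e,b,h]((R ⋈[f=e] T))) → 7

== RESULT ==
b
3
3
3
4
4
4
6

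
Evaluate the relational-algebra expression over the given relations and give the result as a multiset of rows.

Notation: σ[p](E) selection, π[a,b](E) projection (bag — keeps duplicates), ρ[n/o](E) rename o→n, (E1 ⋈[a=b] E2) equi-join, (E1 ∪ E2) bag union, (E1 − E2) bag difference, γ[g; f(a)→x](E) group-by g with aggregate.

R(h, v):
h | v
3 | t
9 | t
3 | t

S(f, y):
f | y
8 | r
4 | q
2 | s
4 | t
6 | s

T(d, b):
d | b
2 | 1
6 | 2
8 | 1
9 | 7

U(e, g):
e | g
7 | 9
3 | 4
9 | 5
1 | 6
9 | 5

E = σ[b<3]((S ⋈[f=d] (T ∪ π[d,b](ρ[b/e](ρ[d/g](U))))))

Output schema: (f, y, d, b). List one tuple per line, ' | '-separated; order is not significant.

Per-node cardinality:
  S → 5
  T → 4
  U → 5
  ρ[d/g](U) → 5
  ρ[b/e](ρ[d/g](U)) → 5
  π[d,b](ρ[b/e](ρ[d/g](U))) → 5
  (T ∪ π[d,b](ρ[b/e](ρ[d/g](U)))) → 9
  (S ⋈[f=d] (T ∪ π[d,b](ρ[b/e](ρ[d/g](U))))) → 6
  σ[b<3]((S ⋈[f=d] (T ∪ π[d,b](ρ[b/e](ρ[d/g](U)))))) → 4

== RESULT ==
f | y | d | b
2 | s | 2 | 1
6 | s | 6 | 1
6 | s | 6 | 2
8 | r | 8 | 1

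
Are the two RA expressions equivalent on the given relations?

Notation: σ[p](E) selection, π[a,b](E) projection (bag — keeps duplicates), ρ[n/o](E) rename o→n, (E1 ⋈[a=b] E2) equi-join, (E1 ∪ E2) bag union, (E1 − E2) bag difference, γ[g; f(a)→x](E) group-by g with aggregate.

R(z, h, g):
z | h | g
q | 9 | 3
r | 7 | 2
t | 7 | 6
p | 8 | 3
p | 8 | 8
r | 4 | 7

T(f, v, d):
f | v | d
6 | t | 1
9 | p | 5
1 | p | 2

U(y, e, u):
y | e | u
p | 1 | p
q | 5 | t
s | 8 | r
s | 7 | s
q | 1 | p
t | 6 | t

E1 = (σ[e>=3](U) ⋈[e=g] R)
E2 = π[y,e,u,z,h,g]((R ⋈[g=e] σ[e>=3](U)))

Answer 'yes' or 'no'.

E1 stepwise |·|:
  U → 6
  σ[e>=3](U) → 4
  R → 6
  (σ[e>=3](U) ⋈[e=g] R) → 3
E2 stepwise |·|:
  R → 6
  U → 6
  σ[e>=3](U) → 4
  (R ⋈[g=e] σ[e>=3](U)) → 3
  π[y,e,u,z,h,g]((R ⋈[g=e] σ[e>=3](U))) → 3

E1 and E2 produce the same multiset:
y | e | u | z | h | g
s | 7 | s | r | 4 | 7
s | 8 | r | p | 8 | 8
t | 6 | t | t | 7 | 6

yes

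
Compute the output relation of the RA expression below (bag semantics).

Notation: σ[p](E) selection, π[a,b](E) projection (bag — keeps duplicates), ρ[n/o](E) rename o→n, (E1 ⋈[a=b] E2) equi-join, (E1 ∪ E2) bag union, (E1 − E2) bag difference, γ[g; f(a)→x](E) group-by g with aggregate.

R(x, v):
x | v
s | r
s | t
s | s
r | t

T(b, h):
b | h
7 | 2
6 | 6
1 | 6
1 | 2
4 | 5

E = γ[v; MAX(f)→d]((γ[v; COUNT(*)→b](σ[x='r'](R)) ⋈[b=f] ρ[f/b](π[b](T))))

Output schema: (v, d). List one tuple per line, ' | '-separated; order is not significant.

Stepwise |·|:
  R → 4
  σ[x='r'](R) → 1
  γ[v; COUNT(*)→b](σ[x='r'](R)) → 1
  T → 5
  π[b](T) → 5
  ρ[f/b](π[b](T)) → 5
  (γ[v; COUNT(*)→b](σ[x='r'](R)) ⋈[b=f] ρ[f/b](π[b](T))) → 2
  γ[v; MAX(f)→d]((γ[v; COUNT(*)→b](σ[x='r'](R)) ⋈[b=f] ρ[f/b](π[b](T)))) → 1

== RESULT ==
v | d
t | 1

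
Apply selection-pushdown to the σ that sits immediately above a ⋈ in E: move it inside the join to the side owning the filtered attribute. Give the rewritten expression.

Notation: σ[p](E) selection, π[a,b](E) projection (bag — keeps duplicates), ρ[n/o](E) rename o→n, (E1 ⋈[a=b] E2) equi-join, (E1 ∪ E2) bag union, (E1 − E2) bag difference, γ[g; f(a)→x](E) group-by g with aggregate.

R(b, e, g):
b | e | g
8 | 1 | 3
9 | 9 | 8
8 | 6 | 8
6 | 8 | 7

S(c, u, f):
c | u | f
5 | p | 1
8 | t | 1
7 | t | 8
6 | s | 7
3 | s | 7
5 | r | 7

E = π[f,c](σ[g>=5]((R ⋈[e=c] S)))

σ filters on g, owned by the left side.
E' = π[f,c]((σ[g>=5](R) ⋈[e=c] S))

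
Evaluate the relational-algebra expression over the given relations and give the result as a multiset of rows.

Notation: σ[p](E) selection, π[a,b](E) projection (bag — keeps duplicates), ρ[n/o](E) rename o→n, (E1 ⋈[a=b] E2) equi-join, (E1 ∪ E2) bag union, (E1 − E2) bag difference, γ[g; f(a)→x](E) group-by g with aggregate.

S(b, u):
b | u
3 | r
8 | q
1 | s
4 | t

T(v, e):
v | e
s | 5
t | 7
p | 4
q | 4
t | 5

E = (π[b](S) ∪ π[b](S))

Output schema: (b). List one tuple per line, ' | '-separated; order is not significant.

Per-node cardinality:
  S → 4
  π[b](S) → 4
  S → 4
  π[b](S) → 4
  (π[b](S) ∪ π[b](S)) → 8

== RESULT ==
b
1
1
3
3
4
4
8
8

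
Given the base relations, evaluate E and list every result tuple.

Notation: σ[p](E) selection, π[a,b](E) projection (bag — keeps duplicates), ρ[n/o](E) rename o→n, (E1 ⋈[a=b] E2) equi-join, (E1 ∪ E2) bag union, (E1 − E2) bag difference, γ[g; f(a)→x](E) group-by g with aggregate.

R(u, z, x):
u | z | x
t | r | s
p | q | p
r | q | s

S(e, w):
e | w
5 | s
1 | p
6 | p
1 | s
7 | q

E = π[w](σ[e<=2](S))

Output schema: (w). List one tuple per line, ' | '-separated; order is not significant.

Per-node cardinality:
  S → 5
  σ[e<=2](S) → 2
  π[w](σ[e<=2](S)) → 2

== RESULT ==
w
p
s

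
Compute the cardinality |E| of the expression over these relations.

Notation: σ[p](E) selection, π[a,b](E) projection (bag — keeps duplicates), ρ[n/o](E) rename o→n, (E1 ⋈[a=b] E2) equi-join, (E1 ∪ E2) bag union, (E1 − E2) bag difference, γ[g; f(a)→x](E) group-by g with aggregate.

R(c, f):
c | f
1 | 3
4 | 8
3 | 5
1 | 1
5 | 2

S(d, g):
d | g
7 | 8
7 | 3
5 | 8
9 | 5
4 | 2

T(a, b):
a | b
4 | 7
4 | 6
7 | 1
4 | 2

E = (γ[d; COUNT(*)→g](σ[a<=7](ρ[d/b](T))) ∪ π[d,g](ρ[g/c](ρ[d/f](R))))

Per-node cardinality:
  T → 4
  ρ[d/b](T) → 4
  σ[a<=7](ρ[d/b](T)) → 4
  γ[d; COUNT(*)→g](σ[a<=7](ρ[d/b](T))) → 4
  R → 5
  ρ[d/f](R) → 5
  ρ[g/c](ρ[d/f](R)) → 5
  π[d,g](ρ[g/c](ρ[d/f](R))) → 5
  (γ[d; COUNT(*)→g](σ[a<=7](ρ[d/b](T))) ∪ π[d,g](ρ[g/c](ρ[d/f](R)))) → 9

|E| = 9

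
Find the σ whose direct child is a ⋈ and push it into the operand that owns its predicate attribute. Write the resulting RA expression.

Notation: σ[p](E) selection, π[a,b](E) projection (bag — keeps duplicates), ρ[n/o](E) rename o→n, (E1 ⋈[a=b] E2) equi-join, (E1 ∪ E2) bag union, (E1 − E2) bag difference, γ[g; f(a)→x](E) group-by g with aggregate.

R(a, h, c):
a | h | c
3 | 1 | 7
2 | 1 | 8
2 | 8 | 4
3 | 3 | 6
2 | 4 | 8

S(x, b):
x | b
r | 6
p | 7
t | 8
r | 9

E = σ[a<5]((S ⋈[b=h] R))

σ filters on a, owned by the right side.
E' = (S ⋈[b=h] σ[a<5](R))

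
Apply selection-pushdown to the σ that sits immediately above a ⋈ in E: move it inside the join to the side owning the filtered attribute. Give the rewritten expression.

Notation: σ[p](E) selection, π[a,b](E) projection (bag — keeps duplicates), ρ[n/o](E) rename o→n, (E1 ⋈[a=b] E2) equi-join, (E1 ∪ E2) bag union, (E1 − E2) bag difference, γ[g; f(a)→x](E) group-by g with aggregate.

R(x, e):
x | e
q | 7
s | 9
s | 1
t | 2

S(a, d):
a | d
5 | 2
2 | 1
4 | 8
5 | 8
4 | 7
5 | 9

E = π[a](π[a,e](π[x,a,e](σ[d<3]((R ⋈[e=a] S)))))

σ filters on d, owned by the right side.
E' = π[a](π[a,e](π[x,a,e]((R ⋈[e=a] σ[d<3](S)))))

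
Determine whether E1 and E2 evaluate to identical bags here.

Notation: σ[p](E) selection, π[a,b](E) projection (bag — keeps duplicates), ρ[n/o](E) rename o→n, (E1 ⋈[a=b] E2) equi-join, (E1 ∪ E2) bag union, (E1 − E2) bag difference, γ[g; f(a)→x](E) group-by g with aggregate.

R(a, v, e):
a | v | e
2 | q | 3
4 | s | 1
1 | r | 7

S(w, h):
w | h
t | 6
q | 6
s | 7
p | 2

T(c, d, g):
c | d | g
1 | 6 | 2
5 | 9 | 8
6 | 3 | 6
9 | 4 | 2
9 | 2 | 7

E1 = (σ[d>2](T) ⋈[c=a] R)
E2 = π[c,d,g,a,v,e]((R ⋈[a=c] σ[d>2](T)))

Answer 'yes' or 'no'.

E1 row counts bottom-up:
  T → 5
  σ[d>2](T) → 4
  R → 3
  (σ[d>2](T) ⋈[c=a] R) → 1
E2 row counts bottom-up:
  R → 3
  T → 5
  σ[d>2](T) → 4
  (R ⋈[a=c] σ[d>2](T)) → 1
  π[c,d,g,a,v,e]((R ⋈[a=c] σ[d>2](T))) → 1

E1 and E2 produce the same multiset:
c | d | g | a | v | e
1 | 6 | 2 | 1 | r | 7

yes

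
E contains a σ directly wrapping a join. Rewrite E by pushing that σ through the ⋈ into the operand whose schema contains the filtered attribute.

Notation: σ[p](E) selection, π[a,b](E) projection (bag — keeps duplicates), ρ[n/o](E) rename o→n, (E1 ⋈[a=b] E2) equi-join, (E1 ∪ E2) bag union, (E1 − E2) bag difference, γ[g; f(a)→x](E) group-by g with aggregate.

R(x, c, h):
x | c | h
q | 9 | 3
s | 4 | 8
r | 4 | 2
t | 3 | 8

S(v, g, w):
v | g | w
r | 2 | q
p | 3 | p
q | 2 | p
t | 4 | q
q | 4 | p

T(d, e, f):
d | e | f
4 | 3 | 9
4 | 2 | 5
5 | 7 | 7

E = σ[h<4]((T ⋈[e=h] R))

σ filters on h, owned by the right side.
E' = (T ⋈[e=h] σ[h<4](R))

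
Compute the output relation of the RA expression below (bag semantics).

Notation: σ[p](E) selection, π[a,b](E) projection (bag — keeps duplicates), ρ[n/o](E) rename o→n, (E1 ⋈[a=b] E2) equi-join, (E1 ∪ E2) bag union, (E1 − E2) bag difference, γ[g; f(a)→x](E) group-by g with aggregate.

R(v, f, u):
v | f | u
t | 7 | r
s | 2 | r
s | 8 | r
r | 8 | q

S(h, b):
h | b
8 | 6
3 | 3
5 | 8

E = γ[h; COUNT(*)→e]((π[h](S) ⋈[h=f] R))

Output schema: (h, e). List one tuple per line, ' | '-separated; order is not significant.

Per-node cardinality:
  S → 3
  π[h](S) → 3
  R → 4
  (π[h](S) ⋈[h=f] R) → 2
  γ[h; COUNT(*)→e]((π[h](S) ⋈[h=f] R)) → 1

== RESULT ==
h | e
8 | 2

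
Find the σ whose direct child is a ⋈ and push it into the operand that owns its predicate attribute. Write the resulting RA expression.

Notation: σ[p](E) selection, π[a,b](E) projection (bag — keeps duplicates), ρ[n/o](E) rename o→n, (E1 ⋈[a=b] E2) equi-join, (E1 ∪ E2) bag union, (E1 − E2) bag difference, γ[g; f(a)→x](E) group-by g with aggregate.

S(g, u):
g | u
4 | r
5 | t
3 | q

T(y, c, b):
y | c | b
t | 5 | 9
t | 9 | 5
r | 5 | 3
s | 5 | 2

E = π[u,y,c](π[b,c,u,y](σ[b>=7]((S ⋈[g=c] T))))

σ filters on b, owned by the right side.
E' = π[u,y,c](π[b,c,u,y]((S ⋈[g=c] σ[b>=7](T))))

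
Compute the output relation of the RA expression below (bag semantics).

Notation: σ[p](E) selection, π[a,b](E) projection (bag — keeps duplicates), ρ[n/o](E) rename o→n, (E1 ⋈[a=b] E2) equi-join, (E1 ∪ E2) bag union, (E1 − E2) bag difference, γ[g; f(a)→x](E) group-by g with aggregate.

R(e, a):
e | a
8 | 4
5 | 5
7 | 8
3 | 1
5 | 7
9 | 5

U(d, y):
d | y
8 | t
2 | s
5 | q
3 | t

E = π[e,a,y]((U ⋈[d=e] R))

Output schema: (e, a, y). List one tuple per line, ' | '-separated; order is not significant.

Row counts bottom-up:
  U → 4
  R → 6
  (U ⋈[d=e] R) → 4
  π[e,a,y]((U ⋈[d=e] R)) → 4

== RESULT ==
e | a | y
3 | 1 | t
5 | 5 | q
5 | 7 | q
8 | 4 | t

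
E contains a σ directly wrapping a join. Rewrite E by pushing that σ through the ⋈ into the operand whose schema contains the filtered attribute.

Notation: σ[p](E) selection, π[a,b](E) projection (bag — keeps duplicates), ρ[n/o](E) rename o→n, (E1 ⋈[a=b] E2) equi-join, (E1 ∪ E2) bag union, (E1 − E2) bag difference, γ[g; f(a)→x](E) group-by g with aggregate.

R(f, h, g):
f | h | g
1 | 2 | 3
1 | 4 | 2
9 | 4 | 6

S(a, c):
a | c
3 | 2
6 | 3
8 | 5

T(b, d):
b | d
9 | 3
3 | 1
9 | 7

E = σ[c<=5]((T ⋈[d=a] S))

σ filters on c, owned by the right side.
E' = (T ⋈[d=a] σ[c<=5](S))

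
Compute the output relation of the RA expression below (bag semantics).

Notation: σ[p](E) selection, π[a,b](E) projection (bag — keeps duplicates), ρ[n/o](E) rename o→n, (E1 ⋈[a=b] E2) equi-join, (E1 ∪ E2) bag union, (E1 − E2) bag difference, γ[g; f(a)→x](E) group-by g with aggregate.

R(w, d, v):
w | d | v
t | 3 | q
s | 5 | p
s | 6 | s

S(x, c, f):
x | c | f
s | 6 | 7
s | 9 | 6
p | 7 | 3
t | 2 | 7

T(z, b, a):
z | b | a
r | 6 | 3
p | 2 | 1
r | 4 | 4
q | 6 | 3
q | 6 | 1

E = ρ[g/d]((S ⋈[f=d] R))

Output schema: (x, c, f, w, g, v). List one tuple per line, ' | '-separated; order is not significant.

Row counts bottom-up:
  S → 4
  R → 3
  (S ⋈[f=d] R) → 2
  ρ[g/d]((S ⋈[f=d] R)) → 2

== RESULT ==
x | c | f | w | g | v
p | 7 | 3 | t | 3 | q
s | 9 | 6 | s | 6 | s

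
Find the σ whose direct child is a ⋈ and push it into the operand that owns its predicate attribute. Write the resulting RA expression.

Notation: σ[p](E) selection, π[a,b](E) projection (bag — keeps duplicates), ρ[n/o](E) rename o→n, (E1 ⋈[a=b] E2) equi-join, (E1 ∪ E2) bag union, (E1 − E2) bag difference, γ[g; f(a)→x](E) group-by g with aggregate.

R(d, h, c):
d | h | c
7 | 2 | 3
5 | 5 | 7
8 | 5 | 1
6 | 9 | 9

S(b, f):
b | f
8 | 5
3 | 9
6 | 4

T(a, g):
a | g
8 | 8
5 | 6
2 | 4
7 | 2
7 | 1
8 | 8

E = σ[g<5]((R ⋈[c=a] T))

σ filters on g, owned by the right side.
E' = (R ⋈[c=a] σ[g<5](T))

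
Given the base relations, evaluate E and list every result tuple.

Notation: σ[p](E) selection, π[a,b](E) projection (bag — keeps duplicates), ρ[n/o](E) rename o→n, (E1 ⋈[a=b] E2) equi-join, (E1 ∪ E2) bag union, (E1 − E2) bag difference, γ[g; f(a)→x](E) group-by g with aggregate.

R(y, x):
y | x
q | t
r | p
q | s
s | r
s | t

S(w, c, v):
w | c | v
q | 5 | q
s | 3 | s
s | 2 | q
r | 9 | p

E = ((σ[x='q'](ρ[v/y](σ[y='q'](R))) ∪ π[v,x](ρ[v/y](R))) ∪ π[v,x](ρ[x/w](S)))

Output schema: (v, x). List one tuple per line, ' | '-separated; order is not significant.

Per-node cardinality:
  R → 5
  σ[y='q'](R) → 2
  ρ[v/y](σ[y='q'](R)) → 2
  σ[x='q'](ρ[v/y](σ[y='q'](R))) → 0
  R → 5
  ρ[v/y](R) → 5
  π[v,x](ρ[v/y](R)) → 5
  (σ[x='q'](ρ[v/y](σ[y='q'](R))) ∪ π[v,x](ρ[v/y](R))) → 5
  S → 4
  ρ[x/w](S) → 4
  π[v,x](ρ[x/w](S)) → 4
  ((σ[x='q'](ρ[v/y](σ[y='q'](R))) ∪ π[v,x](ρ[v/y](R))) ∪ π[v,x](ρ[x/w](S))) → 9

== RESULT ==
v | x
p | r
q | q
q | s
q | s
q | t
r | p
s | r
s | s
s | t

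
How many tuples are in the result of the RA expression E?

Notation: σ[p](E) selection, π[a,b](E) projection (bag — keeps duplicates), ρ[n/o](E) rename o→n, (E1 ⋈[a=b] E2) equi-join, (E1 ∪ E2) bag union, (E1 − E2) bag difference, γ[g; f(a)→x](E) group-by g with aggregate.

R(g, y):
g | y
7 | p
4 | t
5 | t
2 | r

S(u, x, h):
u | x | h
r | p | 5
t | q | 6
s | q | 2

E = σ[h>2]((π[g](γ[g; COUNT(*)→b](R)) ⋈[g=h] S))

Subexpression sizes:
  R → 4
  γ[g; COUNT(*)→b](R) → 4
  π[g](γ[g; COUNT(*)→b](R)) → 4
  S → 3
  (π[g](γ[g; COUNT(*)→b](R)) ⋈[g=h] S) → 2
  σ[h>2]((π[g](γ[g; COUNT(*)→b](R)) ⋈[g=h] S)) → 1

|E| = 1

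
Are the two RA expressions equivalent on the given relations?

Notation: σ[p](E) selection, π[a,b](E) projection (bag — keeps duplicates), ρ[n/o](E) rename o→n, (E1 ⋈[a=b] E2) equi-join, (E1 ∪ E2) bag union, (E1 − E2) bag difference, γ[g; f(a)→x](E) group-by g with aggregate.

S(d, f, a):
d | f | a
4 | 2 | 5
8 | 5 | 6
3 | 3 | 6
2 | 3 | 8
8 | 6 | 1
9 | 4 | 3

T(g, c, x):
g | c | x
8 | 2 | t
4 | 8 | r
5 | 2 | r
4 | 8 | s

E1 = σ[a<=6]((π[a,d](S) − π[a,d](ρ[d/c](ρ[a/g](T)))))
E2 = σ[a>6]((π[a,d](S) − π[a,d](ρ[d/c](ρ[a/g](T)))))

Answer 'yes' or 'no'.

E1 stepwise |·|:
  S → 6
  π[a,d](S) → 6
  T → 4
  ρ[a/g](T) → 4
  ρ[d/c](ρ[a/g](T)) → 4
  π[a,d](ρ[d/c](ρ[a/g](T))) → 4
  (π[a,d](S) − π[a,d](ρ[d/c](ρ[a/g](T)))) → 5
  σ[a<=6]((π[a,d](S) − π[a,d](ρ[d/c](ρ[a/g](T))))) → 5
E2 stepwise |·|:
  S → 6
  π[a,d](S) → 6
  T → 4
  ρ[a/g](T) → 4
  ρ[d/c](ρ[a/g](T)) → 4
  π[a,d](ρ[d/c](ρ[a/g](T))) → 4
  (π[a,d](S) − π[a,d](ρ[d/c](ρ[a/g](T)))) → 5
  σ[a>6]((π[a,d](S) − π[a,d](ρ[d/c](ρ[a/g](T))))) → 0

E1 result:
a | d
1 | 8
3 | 9
5 | 4
6 | 3
6 | 8
E2 result:
a | d
(0 rows)
Witness: (1, 8) appears 1× in E1 but 0× in E2.

no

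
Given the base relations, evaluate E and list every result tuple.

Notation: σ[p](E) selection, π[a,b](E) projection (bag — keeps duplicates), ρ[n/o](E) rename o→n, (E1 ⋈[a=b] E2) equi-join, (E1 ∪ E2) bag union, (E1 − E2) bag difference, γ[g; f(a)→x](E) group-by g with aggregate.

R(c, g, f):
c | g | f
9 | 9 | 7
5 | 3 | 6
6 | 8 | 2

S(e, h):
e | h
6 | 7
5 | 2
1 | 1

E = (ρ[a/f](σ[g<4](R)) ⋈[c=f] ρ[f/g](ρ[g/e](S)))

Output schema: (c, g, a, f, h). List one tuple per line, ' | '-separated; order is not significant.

Subexpression sizes:
  R → 3
  σ[g<4](R) → 1
  ρ[a/f](σ[g<4](R)) → 1
  S → 3
  ρ[g/e](S) → 3
  ρ[f/g](ρ[g/e](S)) → 3
  (ρ[a/f](σ[g<4](R)) ⋈[c=f] ρ[f/g](ρ[g/e](S))) → 1

== RESULT ==
c | g | a | f | h
5 | 3 | 6 | 5 | 2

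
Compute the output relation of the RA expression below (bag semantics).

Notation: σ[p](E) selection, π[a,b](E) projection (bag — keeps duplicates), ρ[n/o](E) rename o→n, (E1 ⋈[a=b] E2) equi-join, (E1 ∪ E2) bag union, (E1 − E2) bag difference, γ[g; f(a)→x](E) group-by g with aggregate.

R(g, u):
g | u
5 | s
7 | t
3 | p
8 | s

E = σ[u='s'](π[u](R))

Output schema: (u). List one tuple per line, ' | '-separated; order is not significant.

Row counts bottom-up:
  R → 4
  π[u](R) → 4
  σ[u='s'](π[u](R)) → 2

== RESULT ==
u
s
s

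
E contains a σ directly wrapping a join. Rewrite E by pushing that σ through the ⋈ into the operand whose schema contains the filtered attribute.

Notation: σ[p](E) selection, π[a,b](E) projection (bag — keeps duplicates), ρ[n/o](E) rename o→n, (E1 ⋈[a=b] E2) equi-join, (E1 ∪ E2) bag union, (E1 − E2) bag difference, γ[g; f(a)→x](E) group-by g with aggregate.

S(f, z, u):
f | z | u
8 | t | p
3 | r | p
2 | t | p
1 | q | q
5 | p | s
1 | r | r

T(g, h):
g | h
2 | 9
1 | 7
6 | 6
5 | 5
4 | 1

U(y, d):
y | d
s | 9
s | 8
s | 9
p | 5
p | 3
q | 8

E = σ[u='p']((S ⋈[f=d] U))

σ filters on u, owned by the left side.
E' = (σ[u='p'](S) ⋈[f=d] U)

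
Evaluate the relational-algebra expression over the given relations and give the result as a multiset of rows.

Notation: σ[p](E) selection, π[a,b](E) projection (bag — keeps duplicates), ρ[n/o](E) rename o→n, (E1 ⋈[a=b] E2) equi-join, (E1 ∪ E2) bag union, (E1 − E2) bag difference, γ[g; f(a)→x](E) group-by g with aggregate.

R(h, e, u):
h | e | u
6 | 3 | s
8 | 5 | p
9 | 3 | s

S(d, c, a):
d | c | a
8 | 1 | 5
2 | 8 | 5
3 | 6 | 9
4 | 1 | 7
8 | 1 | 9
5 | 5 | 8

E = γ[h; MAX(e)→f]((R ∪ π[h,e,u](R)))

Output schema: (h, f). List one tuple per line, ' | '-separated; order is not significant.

Row counts bottom-up:
  R → 3
  R → 3
  π[h,e,u](R) → 3
  (R ∪ π[h,e,u](R)) → 6
  γ[h; MAX(e)→f]((R ∪ π[h,e,u](R))) → 3

== RESULT ==
h | f
6 | 3
8 | 5
9 | 3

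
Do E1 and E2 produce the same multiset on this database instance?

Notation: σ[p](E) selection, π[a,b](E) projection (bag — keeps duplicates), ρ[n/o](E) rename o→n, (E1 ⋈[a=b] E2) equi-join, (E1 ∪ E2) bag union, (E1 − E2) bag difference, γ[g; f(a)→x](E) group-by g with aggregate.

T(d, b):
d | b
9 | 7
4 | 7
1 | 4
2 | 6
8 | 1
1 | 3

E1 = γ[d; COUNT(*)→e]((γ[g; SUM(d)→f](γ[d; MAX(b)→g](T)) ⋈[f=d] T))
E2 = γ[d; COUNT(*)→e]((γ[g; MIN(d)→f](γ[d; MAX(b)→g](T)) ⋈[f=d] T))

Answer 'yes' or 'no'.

E1 stepwise |·|:
  T → 6
  γ[d; MAX(b)→g](T) → 5
  γ[g; SUM(d)→f](γ[d; MAX(b)→g](T)) → 4
  T → 6
  (γ[g; SUM(d)→f](γ[d; MAX(b)→g](T)) ⋈[f=d] T) → 4
  γ[d; COUNT(*)→e]((γ[g; SUM(d)→f](γ[d; MAX(b)→g](T)) ⋈[f=d] T)) → 3
E2 stepwise |·|:
  T → 6
  γ[d; MAX(b)→g](T) → 5
  γ[g; MIN(d)→f](γ[d; MAX(b)→g](T)) → 4
  T → 6
  (γ[g; MIN(d)→f](γ[d; MAX(b)→g](T)) ⋈[f=d] T) → 5
  γ[d; COUNT(*)→e]((γ[g; MIN(d)→f](γ[d; MAX(b)→g](T)) ⋈[f=d] T)) → 4

E1 result:
d | e
1 | 2
2 | 1
8 | 1
E2 result:
d | e
1 | 2
2 | 1
4 | 1
8 | 1
Witness: (4, 1) appears 0× in E1 but 1× in E2.

no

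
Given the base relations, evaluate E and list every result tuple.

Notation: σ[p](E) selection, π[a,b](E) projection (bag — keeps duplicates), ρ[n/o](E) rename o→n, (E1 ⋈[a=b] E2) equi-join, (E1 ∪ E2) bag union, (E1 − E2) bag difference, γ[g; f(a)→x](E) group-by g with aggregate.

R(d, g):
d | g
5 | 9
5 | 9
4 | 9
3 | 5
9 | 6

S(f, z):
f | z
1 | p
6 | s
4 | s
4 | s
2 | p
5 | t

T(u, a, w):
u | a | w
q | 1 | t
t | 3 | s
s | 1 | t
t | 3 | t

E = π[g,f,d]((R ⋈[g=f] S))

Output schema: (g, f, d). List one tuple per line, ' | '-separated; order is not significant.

Row counts bottom-up:
  R → 5
  S → 6
  (R ⋈[g=f] S) → 2
  π[g,f,d]((R ⋈[g=f] S)) → 2

== RESULT ==
g | f | d
5 | 5 | 3
6 | 6 | 9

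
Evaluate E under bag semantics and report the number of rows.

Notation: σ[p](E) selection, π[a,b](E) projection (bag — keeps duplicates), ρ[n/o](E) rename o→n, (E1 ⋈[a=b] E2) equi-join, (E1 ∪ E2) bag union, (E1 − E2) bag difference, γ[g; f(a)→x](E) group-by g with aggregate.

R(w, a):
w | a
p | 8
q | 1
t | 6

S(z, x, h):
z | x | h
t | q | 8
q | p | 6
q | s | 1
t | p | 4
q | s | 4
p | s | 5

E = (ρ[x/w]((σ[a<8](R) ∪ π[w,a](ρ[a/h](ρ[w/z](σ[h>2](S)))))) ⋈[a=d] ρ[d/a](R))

Row counts bottom-up:
  R → 3
  σ[a<8](R) → 2
  S → 6
  σ[h>2](S) → 5
  ρ[w/z](σ[h>2](S)) → 5
  ρ[a/h](ρ[w/z](σ[h>2](S))) → 5
  π[w,a](ρ[a/h](ρ[w/z](σ[h>2](S)))) → 5
  (σ[a<8](R) ∪ π[w,a](ρ[a/h](ρ[w/z](σ[h>2](S))))) → 7
  ρ[x/w]((σ[a<8](R) ∪ π[w,a](ρ[a/h](ρ[w/z](σ[h>2](S)))))) → 7
  R → 3
  ρ[d/a](R) → 3
  (ρ[x/w]((σ[a<8](R) ∪ π[w,a](ρ[a/h](ρ[w/z](σ[h>2](S)))))) ⋈[a=d] ρ[d/a](R)) → 4

|E| = 4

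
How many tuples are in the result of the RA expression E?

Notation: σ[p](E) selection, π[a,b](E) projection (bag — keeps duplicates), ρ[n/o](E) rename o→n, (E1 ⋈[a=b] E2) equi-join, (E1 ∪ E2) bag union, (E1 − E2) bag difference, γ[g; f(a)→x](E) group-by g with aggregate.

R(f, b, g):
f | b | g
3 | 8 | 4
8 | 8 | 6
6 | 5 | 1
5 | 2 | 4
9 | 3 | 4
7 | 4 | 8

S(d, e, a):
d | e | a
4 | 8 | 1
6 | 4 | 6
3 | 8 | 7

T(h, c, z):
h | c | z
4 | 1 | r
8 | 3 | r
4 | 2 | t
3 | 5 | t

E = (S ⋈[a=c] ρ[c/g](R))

Stepwise |·|:
  S → 3
  R → 6
  ρ[c/g](R) → 6
  (S ⋈[a=c] ρ[c/g](R)) → 2

|E| = 2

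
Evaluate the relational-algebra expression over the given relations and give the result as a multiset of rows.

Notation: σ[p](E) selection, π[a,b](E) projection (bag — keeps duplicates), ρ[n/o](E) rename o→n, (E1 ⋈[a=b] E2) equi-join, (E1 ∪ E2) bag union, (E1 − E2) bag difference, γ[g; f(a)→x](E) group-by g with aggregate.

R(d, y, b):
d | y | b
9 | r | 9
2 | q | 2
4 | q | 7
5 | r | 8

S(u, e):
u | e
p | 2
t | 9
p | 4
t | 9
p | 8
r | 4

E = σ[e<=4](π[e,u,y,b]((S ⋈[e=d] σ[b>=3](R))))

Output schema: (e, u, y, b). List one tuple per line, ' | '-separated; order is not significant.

Subexpression sizes:
  S → 6
  R → 4
  σ[b>=3](R) → 3
  (S ⋈[e=d] σ[b>=3](R)) → 4
  π[e,u,y,b]((S ⋈[e=d] σ[b>=3](R))) → 4
  σ[e<=4](π[e,u,y,b]((S ⋈[e=d] σ[b>=3](R)))) → 2

== RESULT ==
e | u | y | b
4 | p | q | 7
4 | r | q | 7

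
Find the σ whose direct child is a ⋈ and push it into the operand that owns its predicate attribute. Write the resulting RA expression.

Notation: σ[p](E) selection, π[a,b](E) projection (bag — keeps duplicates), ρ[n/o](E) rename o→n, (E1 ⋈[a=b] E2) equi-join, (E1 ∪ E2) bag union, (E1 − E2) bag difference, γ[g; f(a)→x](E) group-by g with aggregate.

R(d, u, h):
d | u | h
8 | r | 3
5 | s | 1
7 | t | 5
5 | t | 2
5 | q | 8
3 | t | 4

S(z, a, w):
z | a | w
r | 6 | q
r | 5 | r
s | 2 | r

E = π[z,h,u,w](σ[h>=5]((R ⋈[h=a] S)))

σ filters on h, owned by the left side.
E' = π[z,h,u,w]((σ[h>=5](R) ⋈[h=a] S))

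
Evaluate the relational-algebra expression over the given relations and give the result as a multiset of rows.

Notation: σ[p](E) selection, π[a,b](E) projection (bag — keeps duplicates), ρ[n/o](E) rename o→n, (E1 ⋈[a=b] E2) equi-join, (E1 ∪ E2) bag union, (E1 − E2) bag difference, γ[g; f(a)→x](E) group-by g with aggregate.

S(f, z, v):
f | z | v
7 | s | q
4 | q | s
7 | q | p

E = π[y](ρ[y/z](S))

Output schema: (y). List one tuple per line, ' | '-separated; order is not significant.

Stepwise |·|:
  S → 3
  ρ[y/z](S) → 3
  π[y](ρ[y/z](S)) → 3

== RESULT ==
y
q
q
s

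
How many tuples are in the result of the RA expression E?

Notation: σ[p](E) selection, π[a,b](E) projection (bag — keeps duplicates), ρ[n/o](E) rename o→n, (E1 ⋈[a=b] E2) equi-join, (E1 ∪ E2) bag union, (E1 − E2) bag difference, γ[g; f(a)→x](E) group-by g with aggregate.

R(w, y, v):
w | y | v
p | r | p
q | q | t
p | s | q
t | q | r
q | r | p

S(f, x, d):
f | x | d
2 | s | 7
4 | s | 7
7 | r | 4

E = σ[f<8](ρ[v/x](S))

Subexpression sizes:
  S → 3
  ρ[v/x](S) → 3
  σ[f<8](ρ[v/x](S)) → 3

|E| = 3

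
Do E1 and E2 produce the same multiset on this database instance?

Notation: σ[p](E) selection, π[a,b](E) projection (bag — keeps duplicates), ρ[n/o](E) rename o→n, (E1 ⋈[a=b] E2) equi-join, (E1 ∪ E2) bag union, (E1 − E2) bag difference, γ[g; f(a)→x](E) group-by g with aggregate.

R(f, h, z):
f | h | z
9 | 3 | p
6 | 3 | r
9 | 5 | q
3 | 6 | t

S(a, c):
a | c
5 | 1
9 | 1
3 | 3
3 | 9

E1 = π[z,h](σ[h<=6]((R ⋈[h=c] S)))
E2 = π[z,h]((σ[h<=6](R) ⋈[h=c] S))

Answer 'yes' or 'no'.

E1 stepwise |·|:
  R → 4
  S → 4
  (R ⋈[h=c] S) → 2
  σ[h<=6]((R ⋈[h=c] S)) → 2
  π[z,h](σ[h<=6]((R ⋈[h=c] S))) → 2
E2 stepwise |·|:
  R → 4
  σ[h<=6](R) → 4
  S → 4
  (σ[h<=6](R) ⋈[h=c] S) → 2
  π[z,h]((σ[h<=6](R) ⋈[h=c] S)) → 2

E1 and E2 produce the same multiset:
z | h
p | 3
r | 3

yes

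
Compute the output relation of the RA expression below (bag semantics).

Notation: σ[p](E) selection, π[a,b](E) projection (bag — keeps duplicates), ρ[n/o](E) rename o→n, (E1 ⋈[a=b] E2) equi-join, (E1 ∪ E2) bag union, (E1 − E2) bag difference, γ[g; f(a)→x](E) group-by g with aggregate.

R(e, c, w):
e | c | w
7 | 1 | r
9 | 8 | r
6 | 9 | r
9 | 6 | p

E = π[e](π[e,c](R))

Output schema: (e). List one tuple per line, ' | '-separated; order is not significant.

Per-node cardinality:
  R → 4
  π[e,c](R) → 4
  π[e](π[e,c](R)) → 4

== RESULT ==
e
6
7
9
9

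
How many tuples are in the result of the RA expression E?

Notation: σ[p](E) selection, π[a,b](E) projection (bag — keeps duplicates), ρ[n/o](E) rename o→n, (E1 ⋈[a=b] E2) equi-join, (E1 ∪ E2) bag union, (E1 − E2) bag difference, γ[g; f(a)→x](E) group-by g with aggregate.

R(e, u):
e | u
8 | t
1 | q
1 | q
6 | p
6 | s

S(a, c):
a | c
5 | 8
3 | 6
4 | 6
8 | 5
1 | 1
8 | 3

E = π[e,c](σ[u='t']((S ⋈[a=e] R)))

Subexpression sizes:
  S → 6
  R → 5
  (S ⋈[a=e] R) → 4
  σ[u='t']((S ⋈[a=e] R)) → 2
  π[e,c](σ[u='t']((S ⋈[a=e] R))) → 2

|E| = 2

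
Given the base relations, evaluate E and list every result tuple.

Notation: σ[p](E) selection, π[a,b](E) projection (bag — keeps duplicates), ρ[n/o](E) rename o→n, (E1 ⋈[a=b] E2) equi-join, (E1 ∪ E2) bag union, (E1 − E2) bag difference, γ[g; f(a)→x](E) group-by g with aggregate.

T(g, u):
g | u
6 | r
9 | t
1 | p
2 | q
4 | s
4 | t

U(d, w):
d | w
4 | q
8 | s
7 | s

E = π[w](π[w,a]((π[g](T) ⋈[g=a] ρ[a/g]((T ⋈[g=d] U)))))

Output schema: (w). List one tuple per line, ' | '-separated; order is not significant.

Subexpression sizes:
  T → 6
  π[g](T) → 6
  T → 6
  U → 3
  (T ⋈[g=d] U) → 2
  ρ[a/g]((T ⋈[g=d] U)) → 2
  (π[g](T) ⋈[g=a] ρ[a/g]((T ⋈[g=d] U))) → 4
  π[w,a]((π[g](T) ⋈[g=a] ρ[a/g]((T ⋈[g=d] U)))) → 4
  π[w](π[w,a]((π[g](T) ⋈[g=a] ρ[a/g]((T ⋈[g=d] U))))) → 4

== RESULT ==
w
q
q
q
q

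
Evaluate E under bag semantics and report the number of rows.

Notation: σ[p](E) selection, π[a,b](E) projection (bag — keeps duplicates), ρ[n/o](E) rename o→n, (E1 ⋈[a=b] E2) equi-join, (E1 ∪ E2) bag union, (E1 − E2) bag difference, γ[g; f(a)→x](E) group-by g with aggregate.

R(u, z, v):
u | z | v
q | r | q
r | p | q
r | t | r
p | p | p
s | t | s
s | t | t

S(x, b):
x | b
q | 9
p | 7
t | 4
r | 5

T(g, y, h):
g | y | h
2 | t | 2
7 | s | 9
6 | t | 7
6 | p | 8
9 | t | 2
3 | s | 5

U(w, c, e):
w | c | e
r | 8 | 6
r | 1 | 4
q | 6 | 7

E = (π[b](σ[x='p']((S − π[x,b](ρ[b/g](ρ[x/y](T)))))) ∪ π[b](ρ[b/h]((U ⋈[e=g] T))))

Subexpression sizes:
  S → 4
  T → 6
  ρ[x/y](T) → 6
  ρ[b/g](ρ[x/y](T)) → 6
  π[x,b](ρ[b/g](ρ[x/y](T))) → 6
  (S − π[x,b](ρ[b/g](ρ[x/y](T)))) → 4
  σ[x='p']((S − π[x,b](ρ[b/g](ρ[x/y](T))))) → 1
  π[b](σ[x='p']((S − π[x,b](ρ[b/g](ρ[x/y](T)))))) → 1
  U → 3
  T → 6
  (U ⋈[e=g] T) → 3
  ρ[b/h]((U ⋈[e=g] T)) → 3
  π[b](ρ[b/h]((U ⋈[e=g] T))) → 3
  (π[b](σ[x='p']((S − π[x,b](ρ[b/g](ρ[x/y](T)))))) ∪ π[b](ρ[b/h]((U ⋈[e=g] T)))) → 4

|E| = 4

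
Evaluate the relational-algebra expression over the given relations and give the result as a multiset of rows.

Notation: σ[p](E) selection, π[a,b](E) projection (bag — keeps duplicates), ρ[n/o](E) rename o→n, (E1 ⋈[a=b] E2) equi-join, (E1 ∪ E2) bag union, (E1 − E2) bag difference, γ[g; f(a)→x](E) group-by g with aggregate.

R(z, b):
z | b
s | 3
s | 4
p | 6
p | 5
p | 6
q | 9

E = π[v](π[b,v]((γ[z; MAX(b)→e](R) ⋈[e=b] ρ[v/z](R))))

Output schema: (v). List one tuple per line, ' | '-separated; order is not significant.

Row counts bottom-up:
  R → 6
  γ[z; MAX(b)→e](R) → 3
  R → 6
  ρ[v/z](R) → 6
  (γ[z; MAX(b)→e](R) ⋈[e=b] ρ[v/z](R)) → 4
  π[b,v]((γ[z; MAX(b)→e](R) ⋈[e=b] ρ[v/z](R))) → 4
  π[v](π[b,v]((γ[z; MAX(b)→e](R) ⋈[e=b] ρ[v/z](R)))) → 4

== RESULT ==
v
p
p
q
s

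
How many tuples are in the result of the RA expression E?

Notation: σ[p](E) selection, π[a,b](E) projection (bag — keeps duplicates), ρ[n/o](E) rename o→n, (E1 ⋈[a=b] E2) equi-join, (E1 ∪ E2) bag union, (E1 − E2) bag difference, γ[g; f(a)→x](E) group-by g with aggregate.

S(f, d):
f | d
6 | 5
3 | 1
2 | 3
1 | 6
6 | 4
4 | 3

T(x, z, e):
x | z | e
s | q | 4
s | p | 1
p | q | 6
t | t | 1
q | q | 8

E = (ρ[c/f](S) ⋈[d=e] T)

Subexpression sizes:
  S → 6
  ρ[c/f](S) → 6
  T → 5
  (ρ[c/f](S) ⋈[d=e] T) → 4

|E| = 4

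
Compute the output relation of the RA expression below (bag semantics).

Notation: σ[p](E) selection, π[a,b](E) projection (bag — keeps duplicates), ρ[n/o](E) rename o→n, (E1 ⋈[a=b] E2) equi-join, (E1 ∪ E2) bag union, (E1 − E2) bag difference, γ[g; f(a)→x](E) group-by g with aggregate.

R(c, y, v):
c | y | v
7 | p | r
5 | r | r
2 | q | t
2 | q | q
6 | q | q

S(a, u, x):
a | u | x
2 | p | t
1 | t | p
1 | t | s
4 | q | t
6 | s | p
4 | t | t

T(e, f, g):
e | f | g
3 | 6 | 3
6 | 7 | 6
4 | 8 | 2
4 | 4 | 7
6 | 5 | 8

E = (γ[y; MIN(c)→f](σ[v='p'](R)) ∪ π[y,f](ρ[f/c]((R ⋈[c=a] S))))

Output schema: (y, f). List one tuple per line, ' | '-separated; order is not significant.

Row counts bottom-up:
  R → 5
  σ[v='p'](R) → 0
  γ[y; MIN(c)→f](σ[v='p'](R)) → 0
  R → 5
  S → 6
  (R ⋈[c=a] S) → 3
  ρ[f/c]((R ⋈[c=a] S)) → 3
  π[y,f](ρ[f/c]((R ⋈[c=a] S))) → 3
  (γ[y; MIN(c)→f](σ[v='p'](R)) ∪ π[y,f](ρ[f/c]((R ⋈[c=a] S)))) → 3

== RESULT ==
y | f
q | 2
q | 2
q | 6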